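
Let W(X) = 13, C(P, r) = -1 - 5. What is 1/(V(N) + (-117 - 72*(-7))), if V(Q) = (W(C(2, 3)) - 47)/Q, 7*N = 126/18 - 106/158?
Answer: 250/87349 ≈ 0.0028621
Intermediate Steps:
N = 500/553 (N = (126/18 - 106/158)/7 = (126*(1/18) - 106*1/158)/7 = (7 - 53/79)/7 = (⅐)*(500/79) = 500/553 ≈ 0.90416)
C(P, r) = -6
V(Q) = -34/Q (V(Q) = (13 - 47)/Q = -34/Q)
1/(V(N) + (-117 - 72*(-7))) = 1/(-34/500/553 + (-117 - 72*(-7))) = 1/(-34*553/500 + (-117 + 504)) = 1/(-9401/250 + 387) = 1/(87349/250) = 250/87349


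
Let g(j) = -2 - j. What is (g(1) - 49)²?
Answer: 2704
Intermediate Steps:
(g(1) - 49)² = ((-2 - 1*1) - 49)² = ((-2 - 1) - 49)² = (-3 - 49)² = (-52)² = 2704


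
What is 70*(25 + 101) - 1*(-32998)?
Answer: 41818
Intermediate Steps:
70*(25 + 101) - 1*(-32998) = 70*126 + 32998 = 8820 + 32998 = 41818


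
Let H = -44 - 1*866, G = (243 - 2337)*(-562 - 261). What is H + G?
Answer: 1722452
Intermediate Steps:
G = 1723362 (G = -2094*(-823) = 1723362)
H = -910 (H = -44 - 866 = -910)
H + G = -910 + 1723362 = 1722452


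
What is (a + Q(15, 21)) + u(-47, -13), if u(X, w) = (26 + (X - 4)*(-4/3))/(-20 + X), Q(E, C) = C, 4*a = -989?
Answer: -61011/268 ≈ -227.65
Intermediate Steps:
a = -989/4 (a = (1/4)*(-989) = -989/4 ≈ -247.25)
u(X, w) = (94/3 - 4*X/3)/(-20 + X) (u(X, w) = (26 + (-4 + X)*(-4*1/3))/(-20 + X) = (26 + (-4 + X)*(-4/3))/(-20 + X) = (26 + (16/3 - 4*X/3))/(-20 + X) = (94/3 - 4*X/3)/(-20 + X))
(a + Q(15, 21)) + u(-47, -13) = (-989/4 + 21) + 2*(47 - 2*(-47))/(3*(-20 - 47)) = -905/4 + (2/3)*(47 + 94)/(-67) = -905/4 + (2/3)*(-1/67)*141 = -905/4 - 94/67 = -61011/268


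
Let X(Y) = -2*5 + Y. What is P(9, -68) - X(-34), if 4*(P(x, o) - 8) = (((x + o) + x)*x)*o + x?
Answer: 30817/4 ≈ 7704.3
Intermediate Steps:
P(x, o) = 8 + x/4 + o*x*(o + 2*x)/4 (P(x, o) = 8 + ((((x + o) + x)*x)*o + x)/4 = 8 + ((((o + x) + x)*x)*o + x)/4 = 8 + (((o + 2*x)*x)*o + x)/4 = 8 + ((x*(o + 2*x))*o + x)/4 = 8 + (o*x*(o + 2*x) + x)/4 = 8 + (x + o*x*(o + 2*x))/4 = 8 + (x/4 + o*x*(o + 2*x)/4) = 8 + x/4 + o*x*(o + 2*x)/4)
X(Y) = -10 + Y
P(9, -68) - X(-34) = (8 + (¼)*9 + (½)*(-68)*9² + (¼)*9*(-68)²) - (-10 - 34) = (8 + 9/4 + (½)*(-68)*81 + (¼)*9*4624) - 1*(-44) = (8 + 9/4 - 2754 + 10404) + 44 = 30641/4 + 44 = 30817/4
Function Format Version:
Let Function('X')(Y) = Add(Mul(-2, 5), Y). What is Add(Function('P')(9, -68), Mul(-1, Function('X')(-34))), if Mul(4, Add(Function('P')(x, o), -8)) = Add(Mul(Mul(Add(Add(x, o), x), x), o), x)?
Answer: Rational(30817, 4) ≈ 7704.3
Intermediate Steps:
Function('P')(x, o) = Add(8, Mul(Rational(1, 4), x), Mul(Rational(1, 4), o, x, Add(o, Mul(2, x)))) (Function('P')(x, o) = Add(8, Mul(Rational(1, 4), Add(Mul(Mul(Add(Add(x, o), x), x), o), x))) = Add(8, Mul(Rational(1, 4), Add(Mul(Mul(Add(Add(o, x), x), x), o), x))) = Add(8, Mul(Rational(1, 4), Add(Mul(Mul(Add(o, Mul(2, x)), x), o), x))) = Add(8, Mul(Rational(1, 4), Add(Mul(Mul(x, Add(o, Mul(2, x))), o), x))) = Add(8, Mul(Rational(1, 4), Add(Mul(o, x, Add(o, Mul(2, x))), x))) = Add(8, Mul(Rational(1, 4), Add(x, Mul(o, x, Add(o, Mul(2, x)))))) = Add(8, Add(Mul(Rational(1, 4), x), Mul(Rational(1, 4), o, x, Add(o, Mul(2, x))))) = Add(8, Mul(Rational(1, 4), x), Mul(Rational(1, 4), o, x, Add(o, Mul(2, x)))))
Function('X')(Y) = Add(-10, Y)
Add(Function('P')(9, -68), Mul(-1, Function('X')(-34))) = Add(Add(8, Mul(Rational(1, 4), 9), Mul(Rational(1, 2), -68, Pow(9, 2)), Mul(Rational(1, 4), 9, Pow(-68, 2))), Mul(-1, Add(-10, -34))) = Add(Add(8, Rational(9, 4), Mul(Rational(1, 2), -68, 81), Mul(Rational(1, 4), 9, 4624)), Mul(-1, -44)) = Add(Add(8, Rational(9, 4), -2754, 10404), 44) = Add(Rational(30641, 4), 44) = Rational(30817, 4)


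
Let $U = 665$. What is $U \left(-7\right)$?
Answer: $-4655$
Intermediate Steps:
$U \left(-7\right) = 665 \left(-7\right) = -4655$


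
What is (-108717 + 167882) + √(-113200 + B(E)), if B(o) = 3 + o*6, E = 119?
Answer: 59165 + I*√112483 ≈ 59165.0 + 335.38*I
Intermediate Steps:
B(o) = 3 + 6*o
(-108717 + 167882) + √(-113200 + B(E)) = (-108717 + 167882) + √(-113200 + (3 + 6*119)) = 59165 + √(-113200 + (3 + 714)) = 59165 + √(-113200 + 717) = 59165 + √(-112483) = 59165 + I*√112483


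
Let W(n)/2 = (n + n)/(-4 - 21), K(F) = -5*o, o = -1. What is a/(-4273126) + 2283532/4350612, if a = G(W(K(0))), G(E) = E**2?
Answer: 30493178677001/58095978915975 ≈ 0.52488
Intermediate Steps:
K(F) = 5 (K(F) = -5*(-1) = 5)
W(n) = -4*n/25 (W(n) = 2*((n + n)/(-4 - 21)) = 2*((2*n)/(-25)) = 2*((2*n)*(-1/25)) = 2*(-2*n/25) = -4*n/25)
a = 16/25 (a = (-4/25*5)**2 = (-4/5)**2 = 16/25 ≈ 0.64000)
a/(-4273126) + 2283532/4350612 = (16/25)/(-4273126) + 2283532/4350612 = (16/25)*(-1/4273126) + 2283532*(1/4350612) = -8/53414075 + 570883/1087653 = 30493178677001/58095978915975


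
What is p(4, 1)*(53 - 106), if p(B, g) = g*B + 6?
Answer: -530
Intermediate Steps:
p(B, g) = 6 + B*g (p(B, g) = B*g + 6 = 6 + B*g)
p(4, 1)*(53 - 106) = (6 + 4*1)*(53 - 106) = (6 + 4)*(-53) = 10*(-53) = -530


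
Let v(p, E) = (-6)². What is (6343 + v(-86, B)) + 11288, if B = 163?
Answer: 17667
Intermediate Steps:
v(p, E) = 36
(6343 + v(-86, B)) + 11288 = (6343 + 36) + 11288 = 6379 + 11288 = 17667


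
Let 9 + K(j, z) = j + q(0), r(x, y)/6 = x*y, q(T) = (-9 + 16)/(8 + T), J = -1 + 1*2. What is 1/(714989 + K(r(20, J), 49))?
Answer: 8/5720807 ≈ 1.3984e-6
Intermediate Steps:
J = 1 (J = -1 + 2 = 1)
q(T) = 7/(8 + T)
r(x, y) = 6*x*y (r(x, y) = 6*(x*y) = 6*x*y)
K(j, z) = -65/8 + j (K(j, z) = -9 + (j + 7/(8 + 0)) = -9 + (j + 7/8) = -9 + (7/8 + j) = -65/8 + j)
1/(714989 + K(r(20, J), 49)) = 1/(714989 + (-65/8 + 6*20*1)) = 1/(714989 + (-65/8 + 120)) = 1/(714989 + 895/8) = 1/(5720807/8) = 8/5720807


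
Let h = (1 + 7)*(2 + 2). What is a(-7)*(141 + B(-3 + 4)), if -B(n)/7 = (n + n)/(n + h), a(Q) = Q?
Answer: -32473/33 ≈ -984.03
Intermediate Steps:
h = 32 (h = 8*4 = 32)
B(n) = -14*n/(32 + n) (B(n) = -7*(n + n)/(n + 32) = -7*2*n/(32 + n) = -14*n/(32 + n))
a(-7)*(141 + B(-3 + 4)) = -7*(141 - 14*(-3 + 4)/(32 + (-3 + 4))) = -7*(141 - 14*1/(32 + 1)) = -7*(141 - 14*1/33) = -7*(141 - 14*1*1/33) = -7*(141 - 14/33) = -7*4639/33 = -32473/33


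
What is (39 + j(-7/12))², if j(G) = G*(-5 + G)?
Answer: 37027225/20736 ≈ 1785.6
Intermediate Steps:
(39 + j(-7/12))² = (39 + (-7/12)*(-5 - 7/12))² = (39 + (-7*1/12)*(-5 - 7*1/12))² = (39 - 7*(-5 - 7/12)/12)² = (39 - 7/12*(-67/12))² = (39 + 469/144)² = (6085/144)² = 37027225/20736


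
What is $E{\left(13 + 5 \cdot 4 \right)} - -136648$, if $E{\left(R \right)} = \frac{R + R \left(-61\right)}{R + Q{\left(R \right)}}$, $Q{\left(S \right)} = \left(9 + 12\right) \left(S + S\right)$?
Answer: $\frac{5875804}{43} \approx 1.3665 \cdot 10^{5}$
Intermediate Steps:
$Q{\left(S \right)} = 42 S$ ($Q{\left(S \right)} = 21 \cdot 2 S = 42 S$)
$E{\left(R \right)} = - \frac{60}{43}$ ($E{\left(R \right)} = \frac{R + R \left(-61\right)}{R + 42 R} = \frac{R - 61 R}{43 R} = - 60 R \frac{1}{43 R} = - \frac{60}{43}$)
$E{\left(13 + 5 \cdot 4 \right)} - -136648 = - \frac{60}{43} - -136648 = - \frac{60}{43} + 136648 = \frac{5875804}{43}$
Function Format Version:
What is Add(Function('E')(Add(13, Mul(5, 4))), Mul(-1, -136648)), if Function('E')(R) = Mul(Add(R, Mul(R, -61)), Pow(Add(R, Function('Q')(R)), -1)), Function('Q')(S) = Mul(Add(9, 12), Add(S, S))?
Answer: Rational(5875804, 43) ≈ 1.3665e+5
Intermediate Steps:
Function('Q')(S) = Mul(42, S) (Function('Q')(S) = Mul(21, Mul(2, S)) = Mul(42, S))
Function('E')(R) = Rational(-60, 43) (Function('E')(R) = Mul(Add(R, Mul(R, -61)), Pow(Add(R, Mul(42, R)), -1)) = Mul(Add(R, Mul(-61, R)), Pow(Mul(43, R), -1)) = Mul(Mul(-60, R), Mul(Rational(1, 43), Pow(R, -1))) = Rational(-60, 43))
Add(Function('E')(Add(13, Mul(5, 4))), Mul(-1, -136648)) = Add(Rational(-60, 43), Mul(-1, -136648)) = Add(Rational(-60, 43), 136648) = Rational(5875804, 43)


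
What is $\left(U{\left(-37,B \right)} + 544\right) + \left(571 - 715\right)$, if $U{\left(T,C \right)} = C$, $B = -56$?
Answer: $344$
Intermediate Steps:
$\left(U{\left(-37,B \right)} + 544\right) + \left(571 - 715\right) = \left(-56 + 544\right) + \left(571 - 715\right) = 488 - 144 = 344$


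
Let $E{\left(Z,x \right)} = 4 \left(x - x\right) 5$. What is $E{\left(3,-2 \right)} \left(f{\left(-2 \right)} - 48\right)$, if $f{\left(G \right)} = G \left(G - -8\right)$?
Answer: $0$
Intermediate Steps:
$E{\left(Z,x \right)} = 0$ ($E{\left(Z,x \right)} = 4 \cdot 0 \cdot 5 = 0 \cdot 5 = 0$)
$f{\left(G \right)} = G \left(8 + G\right)$ ($f{\left(G \right)} = G \left(G + 8\right) = G \left(8 + G\right)$)
$E{\left(3,-2 \right)} \left(f{\left(-2 \right)} - 48\right) = 0 \left(- 2 \left(8 - 2\right) - 48\right) = 0 \left(\left(-2\right) 6 - 48\right) = 0 \left(-12 - 48\right) = 0 \left(-60\right) = 0$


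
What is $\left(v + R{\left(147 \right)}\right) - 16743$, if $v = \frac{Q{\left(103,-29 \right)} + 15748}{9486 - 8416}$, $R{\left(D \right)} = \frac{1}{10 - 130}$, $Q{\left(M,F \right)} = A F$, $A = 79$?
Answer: $- \frac{214818743}{12840} \approx -16730.0$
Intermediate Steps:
$Q{\left(M,F \right)} = 79 F$
$R{\left(D \right)} = - \frac{1}{120}$ ($R{\left(D \right)} = \frac{1}{-120} = - \frac{1}{120}$)
$v = \frac{13457}{1070}$ ($v = \frac{79 \left(-29\right) + 15748}{9486 - 8416} = \frac{-2291 + 15748}{1070} = 13457 \cdot \frac{1}{1070} = \frac{13457}{1070} \approx 12.577$)
$\left(v + R{\left(147 \right)}\right) - 16743 = \left(\frac{13457}{1070} - \frac{1}{120}\right) - 16743 = \frac{161377}{12840} - 16743 = - \frac{214818743}{12840}$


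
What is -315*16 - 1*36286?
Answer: -41326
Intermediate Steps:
-315*16 - 1*36286 = -5040 - 36286 = -41326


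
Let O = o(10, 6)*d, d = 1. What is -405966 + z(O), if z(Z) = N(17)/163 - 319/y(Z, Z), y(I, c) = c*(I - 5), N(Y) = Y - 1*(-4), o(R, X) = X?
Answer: -397086619/978 ≈ -4.0602e+5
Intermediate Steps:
N(Y) = 4 + Y (N(Y) = Y + 4 = 4 + Y)
y(I, c) = c*(-5 + I)
O = 6 (O = 6*1 = 6)
z(Z) = 21/163 - 319/(Z*(-5 + Z)) (z(Z) = (4 + 17)/163 - 319*1/(Z*(-5 + Z)) = 21*(1/163) - 319/(Z*(-5 + Z)) = 21/163 - 319/(Z*(-5 + Z)))
-405966 + z(O) = -405966 + (1/163)*(-51997 + 21*6*(-5 + 6))/(6*(-5 + 6)) = -405966 + (1/163)*(⅙)*(-51997 + 21*6*1)/1 = -405966 + (1/163)*(⅙)*1*(-51997 + 126) = -405966 + (1/163)*(⅙)*1*(-51871) = -405966 - 51871/978 = -397086619/978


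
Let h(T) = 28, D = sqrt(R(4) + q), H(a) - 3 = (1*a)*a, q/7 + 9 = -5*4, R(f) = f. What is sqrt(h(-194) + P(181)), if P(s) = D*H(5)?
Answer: 2*sqrt(7 + 7*I*sqrt(199)) ≈ 14.56 + 13.564*I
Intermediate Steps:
q = -203 (q = -63 + 7*(-5*4) = -63 + 7*(-20) = -63 - 140 = -203)
H(a) = 3 + a**2 (H(a) = 3 + (1*a)*a = 3 + a*a = 3 + a**2)
D = I*sqrt(199) (D = sqrt(4 - 203) = sqrt(-199) = I*sqrt(199) ≈ 14.107*I)
P(s) = 28*I*sqrt(199) (P(s) = (I*sqrt(199))*(3 + 5**2) = (I*sqrt(199))*(3 + 25) = (I*sqrt(199))*28 = 28*I*sqrt(199))
sqrt(h(-194) + P(181)) = sqrt(28 + 28*I*sqrt(199))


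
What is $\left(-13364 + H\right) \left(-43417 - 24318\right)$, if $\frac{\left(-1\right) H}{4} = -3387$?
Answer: $-12463240$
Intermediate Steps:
$H = 13548$ ($H = \left(-4\right) \left(-3387\right) = 13548$)
$\left(-13364 + H\right) \left(-43417 - 24318\right) = \left(-13364 + 13548\right) \left(-43417 - 24318\right) = 184 \left(-67735\right) = -12463240$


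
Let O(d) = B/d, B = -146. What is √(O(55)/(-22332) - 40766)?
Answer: I*√15375127464353910/614130 ≈ 201.91*I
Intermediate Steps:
O(d) = -146/d
√(O(55)/(-22332) - 40766) = √(-146/55/(-22332) - 40766) = √(-146*1/55*(-1/22332) - 40766) = √(-146/55*(-1/22332) - 40766) = √(73/614130 - 40766) = √(-25035623507/614130) = I*√15375127464353910/614130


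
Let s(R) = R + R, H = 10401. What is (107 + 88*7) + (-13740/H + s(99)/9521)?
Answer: 23822809247/33009307 ≈ 721.70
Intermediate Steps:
s(R) = 2*R
(107 + 88*7) + (-13740/H + s(99)/9521) = (107 + 88*7) + (-13740/10401 + (2*99)/9521) = (107 + 616) + (-13740*1/10401 + 198*(1/9521)) = 723 + (-4580/3467 + 198/9521) = 723 - 42919714/33009307 = 23822809247/33009307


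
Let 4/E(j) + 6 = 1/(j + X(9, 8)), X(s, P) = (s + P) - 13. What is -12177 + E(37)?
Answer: -2983529/245 ≈ -12178.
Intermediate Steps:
X(s, P) = -13 + P + s (X(s, P) = (P + s) - 13 = -13 + P + s)
E(j) = 4/(-6 + 1/(4 + j)) (E(j) = 4/(-6 + 1/(j + (-13 + 8 + 9))) = 4/(-6 + 1/(j + 4)) = 4/(-6 + 1/(4 + j)))
-12177 + E(37) = -12177 + 4*(-4 - 1*37)/(23 + 6*37) = -12177 + 4*(-4 - 37)/(23 + 222) = -12177 + 4*(-41)/245 = -12177 + 4*(1/245)*(-41) = -12177 - 164/245 = -2983529/245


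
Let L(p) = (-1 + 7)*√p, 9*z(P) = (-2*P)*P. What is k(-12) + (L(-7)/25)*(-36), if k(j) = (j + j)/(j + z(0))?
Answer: 2 - 216*I*√7/25 ≈ 2.0 - 22.859*I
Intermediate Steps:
z(P) = -2*P²/9 (z(P) = ((-2*P)*P)/9 = (-2*P²)/9 = -2*P²/9)
L(p) = 6*√p
k(j) = 2 (k(j) = (j + j)/(j - 2/9*0²) = (2*j)/(j - 2/9*0) = (2*j)/(j + 0) = (2*j)/j = 2)
k(-12) + (L(-7)/25)*(-36) = 2 + ((6*√(-7))/25)*(-36) = 2 + ((6*(I*√7))*(1/25))*(-36) = 2 + ((6*I*√7)*(1/25))*(-36) = 2 + (6*I*√7/25)*(-36) = 2 - 216*I*√7/25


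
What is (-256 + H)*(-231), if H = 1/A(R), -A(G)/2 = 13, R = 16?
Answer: 1537767/26 ≈ 59145.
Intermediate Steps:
A(G) = -26 (A(G) = -2*13 = -26)
H = -1/26 (H = 1/(-26) = -1/26 ≈ -0.038462)
(-256 + H)*(-231) = (-256 - 1/26)*(-231) = -6657/26*(-231) = 1537767/26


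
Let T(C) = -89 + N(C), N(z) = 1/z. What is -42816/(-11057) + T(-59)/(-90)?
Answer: 142712162/29356335 ≈ 4.8614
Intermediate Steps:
T(C) = -89 + 1/C
-42816/(-11057) + T(-59)/(-90) = -42816/(-11057) + (-89 + 1/(-59))/(-90) = -42816*(-1/11057) + (-89 - 1/59)*(-1/90) = 42816/11057 - 5252/59*(-1/90) = 42816/11057 + 2626/2655 = 142712162/29356335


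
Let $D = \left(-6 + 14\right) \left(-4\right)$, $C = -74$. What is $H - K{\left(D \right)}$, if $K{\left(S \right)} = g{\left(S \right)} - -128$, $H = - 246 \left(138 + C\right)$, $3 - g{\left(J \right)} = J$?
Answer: $-15907$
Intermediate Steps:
$g{\left(J \right)} = 3 - J$
$H = -15744$ ($H = - 246 \left(138 - 74\right) = \left(-246\right) 64 = -15744$)
$D = -32$ ($D = 8 \left(-4\right) = -32$)
$K{\left(S \right)} = 131 - S$ ($K{\left(S \right)} = \left(3 - S\right) - -128 = \left(3 - S\right) + 128 = 131 - S$)
$H - K{\left(D \right)} = -15744 - \left(131 - -32\right) = -15744 - \left(131 + 32\right) = -15744 - 163 = -15907$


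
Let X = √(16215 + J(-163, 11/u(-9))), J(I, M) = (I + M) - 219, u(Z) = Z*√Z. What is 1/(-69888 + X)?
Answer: 9/(-628992 + √3*√(427491 + 11*I)) ≈ -1.4334e-5 - 3.3264e-13*I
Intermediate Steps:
u(Z) = Z^(3/2)
J(I, M) = -219 + I + M
X = √(15833 + 11*I/27) (X = √(16215 + (-219 - 163 + 11/((-9)^(3/2)))) = √(16215 + (-219 - 163 + 11/((-27*I)))) = √(16215 + (-219 - 163 + 11*(I/27))) = √(16215 + (-219 - 163 + 11*I/27)) = √(16215 + (-382 + 11*I/27)) = √(15833 + 11*I/27) ≈ 125.83 + 0.002*I)
1/(-69888 + X) = 1/(-69888 + √(1282473 + 33*I)/9)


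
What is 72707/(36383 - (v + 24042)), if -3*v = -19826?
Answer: 218121/17197 ≈ 12.684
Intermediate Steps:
v = 19826/3 (v = -⅓*(-19826) = 19826/3 ≈ 6608.7)
72707/(36383 - (v + 24042)) = 72707/(36383 - (19826/3 + 24042)) = 72707/(36383 - 1*91952/3) = 72707/(36383 - 91952/3) = 72707/(17197/3) = 72707*(3/17197) = 218121/17197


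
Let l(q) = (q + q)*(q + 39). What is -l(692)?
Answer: -1011704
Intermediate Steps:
l(q) = 2*q*(39 + q) (l(q) = (2*q)*(39 + q) = 2*q*(39 + q))
-l(692) = -2*692*(39 + 692) = -2*692*731 = -1*1011704 = -1011704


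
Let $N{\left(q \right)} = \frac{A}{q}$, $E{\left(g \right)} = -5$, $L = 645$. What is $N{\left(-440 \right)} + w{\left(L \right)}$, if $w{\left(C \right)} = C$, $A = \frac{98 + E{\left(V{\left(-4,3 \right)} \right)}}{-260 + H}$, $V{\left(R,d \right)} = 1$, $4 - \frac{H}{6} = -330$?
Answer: $\frac{494947107}{767360} \approx 645.0$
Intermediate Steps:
$H = 2004$ ($H = 24 - -1980 = 24 + 1980 = 2004$)
$A = \frac{93}{1744}$ ($A = \frac{98 - 5}{-260 + 2004} = \frac{93}{1744} \approx 0.053326$)
$N{\left(q \right)} = \frac{93}{1744 q}$
$N{\left(-440 \right)} + w{\left(L \right)} = \frac{93}{1744 \left(-440\right)} + 645 = \frac{93}{1744} \left(- \frac{1}{440}\right) + 645 = - \frac{93}{767360} + 645 = \frac{494947107}{767360}$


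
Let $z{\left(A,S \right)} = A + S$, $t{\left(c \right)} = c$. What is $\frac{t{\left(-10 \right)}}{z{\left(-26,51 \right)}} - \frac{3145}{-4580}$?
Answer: $\frac{1313}{4580} \approx 0.28668$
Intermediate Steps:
$\frac{t{\left(-10 \right)}}{z{\left(-26,51 \right)}} - \frac{3145}{-4580} = - \frac{10}{-26 + 51} - \frac{3145}{-4580} = - \frac{10}{25} - - \frac{629}{916} = \left(-10\right) \frac{1}{25} + \frac{629}{916} = - \frac{2}{5} + \frac{629}{916} = \frac{1313}{4580}$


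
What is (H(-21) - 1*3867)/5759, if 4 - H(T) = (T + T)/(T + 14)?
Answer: -3869/5759 ≈ -0.67182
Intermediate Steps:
H(T) = 4 - 2*T/(14 + T) (H(T) = 4 - (T + T)/(T + 14) = 4 - 2*T/(14 + T))
(H(-21) - 1*3867)/5759 = (2*(28 - 21)/(14 - 21) - 1*3867)/5759 = (2*7/(-7) - 3867)*(1/5759) = (2*(-⅐)*7 - 3867)*(1/5759) = (-2 - 3867)*(1/5759) = -3869*1/5759 = -3869/5759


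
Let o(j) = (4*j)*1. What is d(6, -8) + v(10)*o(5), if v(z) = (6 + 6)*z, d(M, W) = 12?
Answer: 2412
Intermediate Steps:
o(j) = 4*j
v(z) = 12*z
d(6, -8) + v(10)*o(5) = 12 + (12*10)*(4*5) = 12 + 120*20 = 12 + 2400 = 2412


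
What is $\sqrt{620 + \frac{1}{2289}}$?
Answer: $\frac{\sqrt{3248505309}}{2289} \approx 24.9$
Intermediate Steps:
$\sqrt{620 + \frac{1}{2289}} = \sqrt{\frac{1419181}{2289}} = \frac{\sqrt{3248505309}}{2289}$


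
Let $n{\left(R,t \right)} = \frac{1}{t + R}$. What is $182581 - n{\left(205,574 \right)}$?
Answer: $\frac{142230598}{779} \approx 1.8258 \cdot 10^{5}$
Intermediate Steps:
$n{\left(R,t \right)} = \frac{1}{R + t}$
$182581 - n{\left(205,574 \right)} = 182581 - \frac{1}{205 + 574} = 182581 - \frac{1}{779} = \frac{142230598}{779}$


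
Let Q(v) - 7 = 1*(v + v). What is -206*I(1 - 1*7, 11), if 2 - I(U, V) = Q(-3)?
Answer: -206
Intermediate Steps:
Q(v) = 7 + 2*v (Q(v) = 7 + 1*(v + v) = 7 + 1*(2*v) = 7 + 2*v)
I(U, V) = 1 (I(U, V) = 2 - (7 + 2*(-3)) = 2 - (7 - 6) = 2 - 1*1 = 2 - 1 = 1)
-206*I(1 - 1*7, 11) = -206*1 = -206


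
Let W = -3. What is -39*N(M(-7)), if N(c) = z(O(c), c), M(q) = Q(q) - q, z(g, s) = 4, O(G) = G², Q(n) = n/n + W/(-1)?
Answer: -156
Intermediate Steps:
Q(n) = 4 (Q(n) = n/n - 3/(-1) = 1 - 3*(-1) = 1 + 3 = 4)
M(q) = 4 - q
N(c) = 4
-39*N(M(-7)) = -39*4 = -156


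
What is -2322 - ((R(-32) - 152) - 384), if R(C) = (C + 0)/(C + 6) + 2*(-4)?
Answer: -23130/13 ≈ -1779.2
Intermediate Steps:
R(C) = -8 + C/(6 + C) (R(C) = C/(6 + C) - 8 = -8 + C/(6 + C))
-2322 - ((R(-32) - 152) - 384) = -2322 - (((-48 - 7*(-32))/(6 - 32) - 152) - 384) = -2322 - (((-48 + 224)/(-26) - 152) - 384) = -2322 - ((-1/26*176 - 152) - 384) = -2322 - ((-88/13 - 152) - 384) = -2322 - (-2064/13 - 384) = -2322 - 1*(-7056/13) = -2322 + 7056/13 = -23130/13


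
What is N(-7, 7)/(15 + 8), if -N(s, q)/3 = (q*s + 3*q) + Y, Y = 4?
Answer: 72/23 ≈ 3.1304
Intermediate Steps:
N(s, q) = -12 - 9*q - 3*q*s (N(s, q) = -3*((q*s + 3*q) + 4) = -3*((3*q + q*s) + 4) = -3*(4 + 3*q + q*s) = -12 - 9*q - 3*q*s)
N(-7, 7)/(15 + 8) = (-12 - 9*7 - 3*7*(-7))/(15 + 8) = (-12 - 63 + 147)/23 = 72*(1/23) = 72/23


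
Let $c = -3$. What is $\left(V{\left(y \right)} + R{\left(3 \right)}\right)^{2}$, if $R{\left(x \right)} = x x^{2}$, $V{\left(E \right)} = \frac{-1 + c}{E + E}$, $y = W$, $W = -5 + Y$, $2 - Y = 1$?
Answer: $\frac{3025}{4} \approx 756.25$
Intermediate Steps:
$Y = 1$ ($Y = 2 - 1 = 1$)
$W = -4$ ($W = -5 + 1 = -4$)
$y = -4$
$V{\left(E \right)} = - \frac{2}{E}$ ($V{\left(E \right)} = \frac{-1 - 3}{E + E} = - \frac{4}{2 E} = - 4 \frac{1}{2 E} = - \frac{2}{E}$)
$R{\left(x \right)} = x^{3}$
$\left(V{\left(y \right)} + R{\left(3 \right)}\right)^{2} = \left(- \frac{2}{-4} + 3^{3}\right)^{2} = \left(\left(-2\right) \left(- \frac{1}{4}\right) + 27\right)^{2} = \left(\frac{1}{2} + 27\right)^{2} = \left(\frac{55}{2}\right)^{2} = \frac{3025}{4}$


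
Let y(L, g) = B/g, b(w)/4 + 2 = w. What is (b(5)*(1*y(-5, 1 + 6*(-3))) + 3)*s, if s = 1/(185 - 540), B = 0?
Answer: -3/355 ≈ -0.0084507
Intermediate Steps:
b(w) = -8 + 4*w
y(L, g) = 0 (y(L, g) = 0/g = 0)
s = -1/355 (s = 1/(-355) = -1/355 ≈ -0.0028169)
(b(5)*(1*y(-5, 1 + 6*(-3))) + 3)*s = ((-8 + 4*5)*(1*0) + 3)*(-1/355) = ((-8 + 20)*0 + 3)*(-1/355) = (12*0 + 3)*(-1/355) = (0 + 3)*(-1/355) = 3*(-1/355) = -3/355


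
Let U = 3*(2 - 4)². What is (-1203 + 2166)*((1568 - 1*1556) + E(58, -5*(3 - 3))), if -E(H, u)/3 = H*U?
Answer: -1999188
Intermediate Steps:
U = 12 (U = 3*(-2)² = 3*4 = 12)
E(H, u) = -36*H (E(H, u) = -3*H*12 = -36*H)
(-1203 + 2166)*((1568 - 1*1556) + E(58, -5*(3 - 3))) = (-1203 + 2166)*((1568 - 1*1556) - 36*58) = 963*((1568 - 1556) - 2088) = 963*(12 - 2088) = 963*(-2076) = -1999188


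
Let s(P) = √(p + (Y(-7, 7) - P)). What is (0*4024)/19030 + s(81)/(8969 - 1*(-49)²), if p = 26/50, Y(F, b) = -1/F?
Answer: I*√98413/229880 ≈ 0.0013647*I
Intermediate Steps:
p = 13/25 (p = 26*(1/50) = 13/25 ≈ 0.52000)
s(P) = √(116/175 - P) (s(P) = √(13/25 + (-1/(-7) - P)) = √(13/25 + (-1*(-⅐) - P)) = √(13/25 + (⅐ - P)) = √(116/175 - P))
(0*4024)/19030 + s(81)/(8969 - 1*(-49)²) = (0*4024)/19030 + (√(812 - 1225*81)/35)/(8969 - 1*(-49)²) = 0*(1/19030) + (√(812 - 99225)/35)/(8969 - 1*2401) = 0 + (√(-98413)/35)/(8969 - 2401) = 0 + ((I*√98413)/35)/6568 = 0 + (I*√98413/35)*(1/6568) = 0 + I*√98413/229880 = I*√98413/229880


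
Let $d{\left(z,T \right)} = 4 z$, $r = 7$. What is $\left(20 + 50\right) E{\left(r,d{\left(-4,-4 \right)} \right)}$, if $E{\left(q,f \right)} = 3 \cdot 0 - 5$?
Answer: $-350$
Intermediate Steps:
$E{\left(q,f \right)} = -5$ ($E{\left(q,f \right)} = 0 - 5 = -5$)
$\left(20 + 50\right) E{\left(r,d{\left(-4,-4 \right)} \right)} = \left(20 + 50\right) \left(-5\right) = 70 \left(-5\right) = -350$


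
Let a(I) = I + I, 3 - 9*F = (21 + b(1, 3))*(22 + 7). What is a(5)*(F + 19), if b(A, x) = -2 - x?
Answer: -2900/9 ≈ -322.22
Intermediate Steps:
F = -461/9 (F = ⅓ - (21 + (-2 - 1*3))*(22 + 7)/9 = ⅓ - (21 + (-2 - 3))*29/9 = ⅓ - (21 - 5)*29/9 = ⅓ - 16*29/9 = ⅓ - ⅑*464 = ⅓ - 464/9 = -461/9 ≈ -51.222)
a(I) = 2*I
a(5)*(F + 19) = (2*5)*(-461/9 + 19) = 10*(-290/9) = -2900/9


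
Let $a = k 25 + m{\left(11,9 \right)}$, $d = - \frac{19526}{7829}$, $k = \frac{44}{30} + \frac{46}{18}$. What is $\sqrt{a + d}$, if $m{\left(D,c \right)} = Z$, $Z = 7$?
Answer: $\frac{\sqrt{57956035802}}{23487} \approx 10.25$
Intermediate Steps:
$m{\left(D,c \right)} = 7$
$k = \frac{181}{45}$ ($k = 44 \cdot \frac{1}{30} + 46 \cdot \frac{1}{18} = \frac{22}{15} + \frac{23}{9} = \frac{181}{45} \approx 4.0222$)
$d = - \frac{19526}{7829}$ ($d = \left(-19526\right) \frac{1}{7829} = - \frac{19526}{7829} \approx -2.4941$)
$a = \frac{968}{9}$ ($a = \frac{181}{45} \cdot 25 + 7 = \frac{905}{9} + 7 = \frac{968}{9} \approx 107.56$)
$\sqrt{a + d} = \sqrt{\frac{968}{9} - \frac{19526}{7829}} = \sqrt{\frac{7402738}{70461}} = \frac{\sqrt{57956035802}}{23487}$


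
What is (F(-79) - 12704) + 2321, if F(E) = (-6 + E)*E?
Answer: -3668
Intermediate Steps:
F(E) = E*(-6 + E)
(F(-79) - 12704) + 2321 = (-79*(-6 - 79) - 12704) + 2321 = (-79*(-85) - 12704) + 2321 = (6715 - 12704) + 2321 = -5989 + 2321 = -3668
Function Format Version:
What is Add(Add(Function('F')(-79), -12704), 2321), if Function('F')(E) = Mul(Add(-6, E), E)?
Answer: -3668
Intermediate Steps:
Function('F')(E) = Mul(E, Add(-6, E))
Add(Add(Function('F')(-79), -12704), 2321) = Add(Add(Mul(-79, Add(-6, -79)), -12704), 2321) = Add(Add(Mul(-79, -85), -12704), 2321) = Add(Add(6715, -12704), 2321) = Add(-5989, 2321) = -3668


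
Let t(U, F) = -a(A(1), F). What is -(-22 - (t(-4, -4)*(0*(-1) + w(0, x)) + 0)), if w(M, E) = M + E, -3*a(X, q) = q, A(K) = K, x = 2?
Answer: 58/3 ≈ 19.333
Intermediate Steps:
a(X, q) = -q/3
w(M, E) = E + M
t(U, F) = F/3 (t(U, F) = -(-1)*F/3 = F/3)
-(-22 - (t(-4, -4)*(0*(-1) + w(0, x)) + 0)) = -(-22 - (((1/3)*(-4))*(0*(-1) + (2 + 0)) + 0)) = -(-22 - (-4*(0 + 2)/3 + 0)) = -(-22 - (-4/3*2 + 0)) = -(-22 - (-8/3 + 0)) = -(-22 - 1*(-8/3)) = -(-22 + 8/3) = -1*(-58/3) = 58/3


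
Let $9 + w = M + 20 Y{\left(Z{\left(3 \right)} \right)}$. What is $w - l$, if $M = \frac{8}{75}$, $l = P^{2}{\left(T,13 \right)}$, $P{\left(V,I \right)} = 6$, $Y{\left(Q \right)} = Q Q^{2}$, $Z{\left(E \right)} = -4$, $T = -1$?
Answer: $- \frac{99367}{75} \approx -1324.9$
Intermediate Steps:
$Y{\left(Q \right)} = Q^{3}$
$l = 36$ ($l = 6^{2} = 36$)
$M = \frac{8}{75}$ ($M = 8 \cdot \frac{1}{75} = \frac{8}{75} \approx 0.10667$)
$w = - \frac{96667}{75}$ ($w = -9 + \left(\frac{8}{75} + 20 \left(-4\right)^{3}\right) = -9 + \left(\frac{8}{75} + 20 \left(-64\right)\right) = -9 + \left(\frac{8}{75} - 1280\right) = -9 - \frac{95992}{75} = - \frac{96667}{75} \approx -1288.9$)
$w - l = - \frac{96667}{75} - 36 = - \frac{99367}{75}$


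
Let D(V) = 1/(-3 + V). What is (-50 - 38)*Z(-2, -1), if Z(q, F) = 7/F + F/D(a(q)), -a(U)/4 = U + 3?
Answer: 0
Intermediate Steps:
a(U) = -12 - 4*U (a(U) = -4*(U + 3) = -4*(3 + U) = -12 - 4*U)
Z(q, F) = 7/F + F*(-15 - 4*q) (Z(q, F) = 7/F + F/(1/(-3 + (-12 - 4*q))) = 7/F + F/(1/(-15 - 4*q)) = 7/F + F*(-15 - 4*q))
(-50 - 38)*Z(-2, -1) = (-50 - 38)*((7 - 1*(-1)**2*(15 + 4*(-2)))/(-1)) = -(-88)*(7 - 1*1*(15 - 8)) = -(-88)*(7 - 1*1*7) = -(-88)*(7 - 7) = -(-88)*0 = -88*0 = 0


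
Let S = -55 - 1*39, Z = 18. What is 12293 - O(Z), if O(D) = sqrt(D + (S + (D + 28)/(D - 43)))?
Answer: 12293 - I*sqrt(1946)/5 ≈ 12293.0 - 8.8227*I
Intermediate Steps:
S = -94 (S = -55 - 39 = -94)
O(D) = sqrt(-94 + D + (28 + D)/(-43 + D)) (O(D) = sqrt(D + (-94 + (D + 28)/(D - 43))) = sqrt(D + (-94 + (28 + D)/(-43 + D))) = sqrt(-94 + D + (28 + D)/(-43 + D)))
12293 - O(Z) = 12293 - sqrt((4070 + 18**2 - 136*18)/(-43 + 18)) = 12293 - sqrt((4070 + 324 - 2448)/(-25)) = 12293 - sqrt(-1/25*1946) = 12293 - sqrt(-1946/25) = 12293 - I*sqrt(1946)/5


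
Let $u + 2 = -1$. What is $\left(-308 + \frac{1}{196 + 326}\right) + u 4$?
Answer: $- \frac{167039}{522} \approx -320.0$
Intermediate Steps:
$u = -3$ ($u = -2 - 1 = -3$)
$\left(-308 + \frac{1}{196 + 326}\right) + u 4 = \left(-308 + \frac{1}{196 + 326}\right) - 12 = \left(-308 + \frac{1}{522}\right) - 12 = - \frac{160775}{522} - 12 = - \frac{167039}{522}$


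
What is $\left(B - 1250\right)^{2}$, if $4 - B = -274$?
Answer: $944784$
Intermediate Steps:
$B = 278$ ($B = 4 - -274 = 4 + 274 = 278$)
$\left(B - 1250\right)^{2} = \left(278 - 1250\right)^{2} = \left(-972\right)^{2} = 944784$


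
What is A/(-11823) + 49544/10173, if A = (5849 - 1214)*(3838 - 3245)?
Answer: -9125097101/40091793 ≈ -227.60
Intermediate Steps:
A = 2748555 (A = 4635*593 = 2748555)
A/(-11823) + 49544/10173 = 2748555/(-11823) + 49544/10173 = 2748555*(-1/11823) + 49544*(1/10173) = -916185/3941 + 49544/10173 = -9125097101/40091793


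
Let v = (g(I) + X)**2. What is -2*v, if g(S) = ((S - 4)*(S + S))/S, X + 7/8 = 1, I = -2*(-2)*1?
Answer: -1/32 ≈ -0.031250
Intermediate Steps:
I = 4 (I = 4*1 = 4)
X = 1/8 (X = -7/8 + 1 = 1/8 ≈ 0.12500)
g(S) = -8 + 2*S (g(S) = ((-4 + S)*(2*S))/S = (2*S*(-4 + S))/S = -8 + 2*S)
v = 1/64 (v = ((-8 + 2*4) + 1/8)**2 = ((-8 + 8) + 1/8)**2 = (0 + 1/8)**2 = (1/8)**2 = 1/64 ≈ 0.015625)
-2*v = -2*1/64 = -1/32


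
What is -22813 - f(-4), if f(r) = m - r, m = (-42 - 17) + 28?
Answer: -22786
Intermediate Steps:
m = -31 (m = -59 + 28 = -31)
f(r) = -31 - r
-22813 - f(-4) = -22813 - (-31 - 1*(-4)) = -22813 - (-31 + 4) = -22813 - 1*(-27) = -22813 + 27 = -22786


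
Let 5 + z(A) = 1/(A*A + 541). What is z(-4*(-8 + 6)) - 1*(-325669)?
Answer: 197026721/605 ≈ 3.2566e+5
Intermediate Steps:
z(A) = -5 + 1/(541 + A²) (z(A) = -5 + 1/(A*A + 541) = -5 + 1/(A² + 541) = -5 + 1/(541 + A²))
z(-4*(-8 + 6)) - 1*(-325669) = (-2704 - 5*16*(-8 + 6)²)/(541 + (-4*(-8 + 6))²) - 1*(-325669) = (-2704 - 5*(-4*(-2))²)/(541 + (-4*(-2))²) + 325669 = (-2704 - 5*8²)/(541 + 8²) + 325669 = (-2704 - 5*64)/(541 + 64) + 325669 = (-2704 - 320)/605 + 325669 = (1/605)*(-3024) + 325669 = -3024/605 + 325669 = 197026721/605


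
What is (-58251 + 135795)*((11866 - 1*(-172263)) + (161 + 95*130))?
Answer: 15248252160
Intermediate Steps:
(-58251 + 135795)*((11866 - 1*(-172263)) + (161 + 95*130)) = 77544*((11866 + 172263) + (161 + 12350)) = 77544*(184129 + 12511) = 77544*196640 = 15248252160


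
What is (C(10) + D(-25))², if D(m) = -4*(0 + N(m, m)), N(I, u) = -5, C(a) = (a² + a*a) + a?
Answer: 52900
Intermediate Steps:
C(a) = a + 2*a² (C(a) = (a² + a²) + a = 2*a² + a = a + 2*a²)
D(m) = 20 (D(m) = -4*(0 - 5) = -4*(-5) = 20)
(C(10) + D(-25))² = (10*(1 + 2*10) + 20)² = (10*(1 + 20) + 20)² = (10*21 + 20)² = (210 + 20)² = 230² = 52900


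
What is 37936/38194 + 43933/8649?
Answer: 1003042733/165169953 ≈ 6.0728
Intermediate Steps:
37936/38194 + 43933/8649 = 37936*(1/38194) + 43933*(1/8649) = 18968/19097 + 43933/8649 = 1003042733/165169953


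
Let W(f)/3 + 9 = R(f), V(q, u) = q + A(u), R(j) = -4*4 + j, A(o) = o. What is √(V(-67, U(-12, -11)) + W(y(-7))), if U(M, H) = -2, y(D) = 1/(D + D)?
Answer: I*√28266/14 ≈ 12.009*I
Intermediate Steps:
y(D) = 1/(2*D)
R(j) = -16 + j
V(q, u) = q + u
W(f) = -75 + 3*f (W(f) = -27 + 3*(-16 + f) = -27 + (-48 + 3*f) = -75 + 3*f)
√(V(-67, U(-12, -11)) + W(y(-7))) = √((-67 - 2) + (-75 + 3*((½)/(-7)))) = √(-69 + (-75 + 3*((½)*(-⅐)))) = √(-69 + (-75 + 3*(-1/14))) = √(-69 + (-75 - 3/14)) = √(-69 - 1053/14) = √(-2019/14) = I*√28266/14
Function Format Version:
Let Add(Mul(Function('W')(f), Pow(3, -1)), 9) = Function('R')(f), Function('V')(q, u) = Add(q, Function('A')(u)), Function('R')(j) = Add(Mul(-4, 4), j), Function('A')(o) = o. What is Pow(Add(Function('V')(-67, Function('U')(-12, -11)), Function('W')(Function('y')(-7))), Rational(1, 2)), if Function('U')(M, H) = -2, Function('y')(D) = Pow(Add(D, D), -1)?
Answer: Mul(Rational(1, 14), I, Pow(28266, Rational(1, 2))) ≈ Mul(12.009, I)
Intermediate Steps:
Function('y')(D) = Mul(Rational(1, 2), Pow(D, -1)) (Function('y')(D) = Pow(Mul(2, D), -1) = Mul(Rational(1, 2), Pow(D, -1)))
Function('R')(j) = Add(-16, j)
Function('V')(q, u) = Add(q, u)
Function('W')(f) = Add(-75, Mul(3, f)) (Function('W')(f) = Add(-27, Mul(3, Add(-16, f))) = Add(-27, Add(-48, Mul(3, f))) = Add(-75, Mul(3, f)))
Pow(Add(Function('V')(-67, Function('U')(-12, -11)), Function('W')(Function('y')(-7))), Rational(1, 2)) = Pow(Add(Add(-67, -2), Add(-75, Mul(3, Mul(Rational(1, 2), Pow(-7, -1))))), Rational(1, 2)) = Pow(Add(-69, Add(-75, Mul(3, Mul(Rational(1, 2), Rational(-1, 7))))), Rational(1, 2)) = Pow(Add(-69, Add(-75, Mul(3, Rational(-1, 14)))), Rational(1, 2)) = Pow(Add(-69, Add(-75, Rational(-3, 14))), Rational(1, 2)) = Pow(Add(-69, Rational(-1053, 14)), Rational(1, 2)) = Pow(Rational(-2019, 14), Rational(1, 2)) = Mul(Rational(1, 14), I, Pow(28266, Rational(1, 2)))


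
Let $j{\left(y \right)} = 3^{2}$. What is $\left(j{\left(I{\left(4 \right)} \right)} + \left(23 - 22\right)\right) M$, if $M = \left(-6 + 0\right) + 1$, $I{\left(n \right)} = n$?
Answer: $-50$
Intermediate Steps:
$M = -5$ ($M = -6 + 1 = -5$)
$j{\left(y \right)} = 9$
$\left(j{\left(I{\left(4 \right)} \right)} + \left(23 - 22\right)\right) M = \left(9 + \left(23 - 22\right)\right) \left(-5\right) = \left(9 + 1\right) \left(-5\right) = 10 \left(-5\right) = -50$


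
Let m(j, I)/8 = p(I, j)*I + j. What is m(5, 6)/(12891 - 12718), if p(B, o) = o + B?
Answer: 568/173 ≈ 3.2832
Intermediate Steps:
p(B, o) = B + o
m(j, I) = 8*j + 8*I*(I + j) (m(j, I) = 8*((I + j)*I + j) = 8*(I*(I + j) + j) = 8*(j + I*(I + j)) = 8*j + 8*I*(I + j))
m(5, 6)/(12891 - 12718) = (8*5 + 8*6*(6 + 5))/(12891 - 12718) = (40 + 8*6*11)/173 = (40 + 528)/173 = (1/173)*568 = 568/173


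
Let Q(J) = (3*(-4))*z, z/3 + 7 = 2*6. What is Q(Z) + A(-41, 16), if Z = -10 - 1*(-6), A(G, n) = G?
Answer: -221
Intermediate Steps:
z = 15 (z = -21 + 3*(2*6) = -21 + 3*12 = -21 + 36 = 15)
Z = -4 (Z = -10 + 6 = -4)
Q(J) = -180 (Q(J) = (3*(-4))*15 = -12*15 = -180)
Q(Z) + A(-41, 16) = -180 - 41 = -221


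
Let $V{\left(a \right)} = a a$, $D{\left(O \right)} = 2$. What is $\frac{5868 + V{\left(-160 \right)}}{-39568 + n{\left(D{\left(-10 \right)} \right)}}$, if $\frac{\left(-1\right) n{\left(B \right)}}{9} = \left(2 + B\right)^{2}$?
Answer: $- \frac{7867}{9928} \approx -0.79241$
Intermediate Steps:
$n{\left(B \right)} = - 9 \left(2 + B\right)^{2}$
$V{\left(a \right)} = a^{2}$
$\frac{5868 + V{\left(-160 \right)}}{-39568 + n{\left(D{\left(-10 \right)} \right)}} = \frac{5868 + \left(-160\right)^{2}}{-39568 - 9 \left(2 + 2\right)^{2}} = \frac{5868 + 25600}{-39568 - 9 \cdot 4^{2}} = \frac{31468}{-39568 - 144} = \frac{31468}{-39712} = 31468 \left(- \frac{1}{39712}\right) = - \frac{7867}{9928}$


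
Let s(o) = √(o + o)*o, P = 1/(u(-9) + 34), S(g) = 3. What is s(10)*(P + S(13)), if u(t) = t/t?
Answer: 424*√5/7 ≈ 135.44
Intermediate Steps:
u(t) = 1
P = 1/35 (P = 1/(1 + 34) = 1/35 ≈ 0.028571)
s(o) = √2*o^(3/2) (s(o) = √(2*o)*o = (√2*√o)*o = √2*o^(3/2))
s(10)*(P + S(13)) = (√2*10^(3/2))*(1/35 + 3) = (√2*(10*√10))*(106/35) = (20*√5)*(106/35) = 424*√5/7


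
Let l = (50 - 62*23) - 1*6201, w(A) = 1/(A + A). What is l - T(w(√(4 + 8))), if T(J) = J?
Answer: -7577 - √3/12 ≈ -7577.1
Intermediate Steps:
w(A) = 1/(2*A)
l = -7577 (l = (50 - 1426) - 6201 = -1376 - 6201 = -7577)
l - T(w(√(4 + 8))) = -7577 - 1/(2*(√(4 + 8))) = -7577 - 1/(2*(√12)) = -7577 - 1/(2*(2*√3)) = -7577 - √3/6/2 = -7577 - √3/12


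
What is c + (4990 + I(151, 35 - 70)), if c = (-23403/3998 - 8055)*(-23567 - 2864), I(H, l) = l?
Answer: 851819391373/3998 ≈ 2.1306e+8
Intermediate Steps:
c = 851799581283/3998 (c = (-23403*1/3998 - 8055)*(-26431) = (-23403/3998 - 8055)*(-26431) = -32227293/3998*(-26431) = 851799581283/3998 ≈ 2.1306e+8)
c + (4990 + I(151, 35 - 70)) = 851799581283/3998 + (4990 + (35 - 70)) = 851799581283/3998 + (4990 - 35) = 851799581283/3998 + 4955 = 851819391373/3998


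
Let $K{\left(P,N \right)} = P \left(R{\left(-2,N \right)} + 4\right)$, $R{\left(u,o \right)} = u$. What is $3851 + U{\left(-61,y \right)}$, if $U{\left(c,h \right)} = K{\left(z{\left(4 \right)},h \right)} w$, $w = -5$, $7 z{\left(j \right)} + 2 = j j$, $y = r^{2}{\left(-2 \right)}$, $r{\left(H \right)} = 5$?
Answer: $3831$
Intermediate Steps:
$y = 25$ ($y = 5^{2} = 25$)
$z{\left(j \right)} = - \frac{2}{7} + \frac{j^{2}}{7}$ ($z{\left(j \right)} = - \frac{2}{7} + \frac{j j}{7} = - \frac{2}{7} + \frac{j^{2}}{7}$)
$K{\left(P,N \right)} = 2 P$ ($K{\left(P,N \right)} = P \left(-2 + 4\right) = P 2 = 2 P$)
$U{\left(c,h \right)} = -20$ ($U{\left(c,h \right)} = 2 \left(- \frac{2}{7} + \frac{4^{2}}{7}\right) \left(-5\right) = 2 \left(- \frac{2}{7} + \frac{1}{7} \cdot 16\right) \left(-5\right) = 2 \left(- \frac{2}{7} + \frac{16}{7}\right) \left(-5\right) = 2 \cdot 2 \left(-5\right) = 4 \left(-5\right) = -20$)
$3851 + U{\left(-61,y \right)} = 3851 - 20 = 3831$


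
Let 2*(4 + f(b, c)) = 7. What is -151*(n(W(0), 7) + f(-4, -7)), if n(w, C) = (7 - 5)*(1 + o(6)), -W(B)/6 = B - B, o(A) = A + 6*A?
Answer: -25821/2 ≈ -12911.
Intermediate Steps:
f(b, c) = -½ (f(b, c) = -4 + (½)*7 = -4 + 7/2 = -½)
o(A) = 7*A
W(B) = 0 (W(B) = -6*(B - B) = -6*0 = 0)
n(w, C) = 86 (n(w, C) = (7 - 5)*(1 + 7*6) = 2*(1 + 42) = 2*43 = 86)
-151*(n(W(0), 7) + f(-4, -7)) = -151*(86 - ½) = -151*171/2 = -25821/2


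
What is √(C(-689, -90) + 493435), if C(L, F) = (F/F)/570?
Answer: √160317032070/570 ≈ 702.45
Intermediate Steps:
C(L, F) = 1/570 (C(L, F) = 1*(1/570) = 1/570)
√(C(-689, -90) + 493435) = √(1/570 + 493435) = √(281257951/570) = √160317032070/570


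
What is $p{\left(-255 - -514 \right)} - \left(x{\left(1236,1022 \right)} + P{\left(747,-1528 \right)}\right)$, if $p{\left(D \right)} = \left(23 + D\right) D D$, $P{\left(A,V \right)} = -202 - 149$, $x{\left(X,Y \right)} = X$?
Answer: $18915957$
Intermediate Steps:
$P{\left(A,V \right)} = -351$ ($P{\left(A,V \right)} = -202 - 149 = -351$)
$p{\left(D \right)} = D^{2} \left(23 + D\right)$ ($p{\left(D \right)} = \left(23 + D\right) D^{2} = D^{2} \left(23 + D\right)$)
$p{\left(-255 - -514 \right)} - \left(x{\left(1236,1022 \right)} + P{\left(747,-1528 \right)}\right) = \left(-255 - -514\right)^{2} \left(23 - -259\right) - \left(1236 - 351\right) = \left(-255 + 514\right)^{2} \left(23 + \left(-255 + 514\right)\right) - 885 = 259^{2} \left(23 + 259\right) - 885 = 67081 \cdot 282 - 885 = 18916842 - 885 = 18915957$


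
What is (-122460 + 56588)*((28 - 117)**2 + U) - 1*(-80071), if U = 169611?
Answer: -11694307833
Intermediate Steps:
(-122460 + 56588)*((28 - 117)**2 + U) - 1*(-80071) = (-122460 + 56588)*((28 - 117)**2 + 169611) - 1*(-80071) = -65872*((-89)**2 + 169611) + 80071 = -65872*(7921 + 169611) + 80071 = -65872*177532 + 80071 = -11694387904 + 80071 = -11694307833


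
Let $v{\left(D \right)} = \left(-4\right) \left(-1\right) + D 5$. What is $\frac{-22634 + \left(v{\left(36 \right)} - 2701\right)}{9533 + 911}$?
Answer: $- \frac{3593}{1492} \approx -2.4082$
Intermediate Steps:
$v{\left(D \right)} = 4 + 5 D$
$\frac{-22634 + \left(v{\left(36 \right)} - 2701\right)}{9533 + 911} = \frac{-22634 + \left(\left(4 + 5 \cdot 36\right) - 2701\right)}{9533 + 911} = \frac{-22634 + \left(\left(4 + 180\right) - 2701\right)}{10444} = \left(-22634 + \left(184 - 2701\right)\right) \frac{1}{10444} = \left(-22634 - 2517\right) \frac{1}{10444} = \left(-25151\right) \frac{1}{10444} = - \frac{3593}{1492}$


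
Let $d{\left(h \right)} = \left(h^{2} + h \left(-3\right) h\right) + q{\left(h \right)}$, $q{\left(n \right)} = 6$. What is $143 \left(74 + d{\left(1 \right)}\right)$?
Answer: $11154$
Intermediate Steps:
$d{\left(h \right)} = 6 - 2 h^{2}$ ($d{\left(h \right)} = \left(h^{2} + h \left(-3\right) h\right) + 6 = \left(h^{2} + - 3 h h\right) + 6 = \left(h^{2} - 3 h^{2}\right) + 6 = - 2 h^{2} + 6 = 6 - 2 h^{2}$)
$143 \left(74 + d{\left(1 \right)}\right) = 143 \left(74 + \left(6 - 2 \cdot 1^{2}\right)\right) = 143 \left(74 + \left(6 - 2\right)\right) = 143 \left(74 + 4\right) = 143 \cdot 78 = 11154$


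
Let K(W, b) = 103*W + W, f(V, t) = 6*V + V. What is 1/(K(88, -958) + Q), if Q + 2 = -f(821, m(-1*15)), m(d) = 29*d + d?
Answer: 1/3403 ≈ 0.00029386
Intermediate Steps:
m(d) = 30*d
f(V, t) = 7*V
Q = -5749 (Q = -2 - 7*821 = -2 - 1*5747 = -2 - 5747 = -5749)
K(W, b) = 104*W
1/(K(88, -958) + Q) = 1/(104*88 - 5749) = 1/(9152 - 5749) = 1/3403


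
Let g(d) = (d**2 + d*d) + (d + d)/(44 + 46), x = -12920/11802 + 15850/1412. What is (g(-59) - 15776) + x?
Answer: -550249737703/62491590 ≈ -8805.2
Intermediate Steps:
x = 42204665/4166106 (x = -12920*1/11802 + 15850*(1/1412) = -6460/5901 + 7925/706 = 42204665/4166106 ≈ 10.130)
g(d) = 2*d**2 + d/45 (g(d) = (d**2 + d**2) + (2*d)/90 = 2*d**2 + (2*d)*(1/90) = 2*d**2 + d/45)
(g(-59) - 15776) + x = ((1/45)*(-59)*(1 + 90*(-59)) - 15776) + 42204665/4166106 = ((1/45)*(-59)*(1 - 5310) - 15776) + 42204665/4166106 = ((1/45)*(-59)*(-5309) - 15776) + 42204665/4166106 = (313231/45 - 15776) + 42204665/4166106 = -396689/45 + 42204665/4166106 = -550249737703/62491590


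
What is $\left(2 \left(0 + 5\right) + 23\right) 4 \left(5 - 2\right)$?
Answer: $396$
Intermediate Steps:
$\left(2 \left(0 + 5\right) + 23\right) 4 \left(5 - 2\right) = \left(2 \cdot 5 + 23\right) 4 \cdot 3 = \left(10 + 23\right) 12 = 33 \cdot 12 = 396$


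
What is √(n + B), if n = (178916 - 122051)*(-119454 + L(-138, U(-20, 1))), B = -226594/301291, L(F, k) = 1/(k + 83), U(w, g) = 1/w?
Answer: 2*I*√47142030627434086094817794/166613923 ≈ 82418.0*I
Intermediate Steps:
L(F, k) = 1/(83 + k)
B = -226594/301291 (B = -226594*1/301291 = -226594/301291 ≈ -0.75208)
n = -3756391316530/553 (n = (178916 - 122051)*(-119454 + 1/(83 + 1/(-20))) = 56865*(-119454 + 1/(83 - 1/20)) = 56865*(-119454 + 1/(1659/20)) = 56865*(-119454 + 20/1659) = 56865*(-198174166/1659) = -3756391316530/553 ≈ -6.7927e+9)
√(n + B) = √(-3756391316530/553 - 226594/301291) = √(-1131766896273946712/166613923) = 2*I*√47142030627434086094817794/166613923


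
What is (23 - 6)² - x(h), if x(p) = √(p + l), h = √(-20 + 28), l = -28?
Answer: 289 - √(-28 + 2*√2) ≈ 289.0 - 5.0171*I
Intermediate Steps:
h = 2*√2 (h = √8 = 2*√2 ≈ 2.8284)
x(p) = √(-28 + p) (x(p) = √(p - 28) = √(-28 + p))
(23 - 6)² - x(h) = (23 - 6)² - √(-28 + 2*√2) = 17² - √(-28 + 2*√2) = 289 - √(-28 + 2*√2)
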